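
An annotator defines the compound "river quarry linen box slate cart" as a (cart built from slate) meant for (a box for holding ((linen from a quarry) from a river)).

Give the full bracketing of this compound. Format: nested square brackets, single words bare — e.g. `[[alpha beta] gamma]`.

Overall it is a kind of cart (specifically "slate cart"); the modifier is "river quarry linen box".
Within "river quarry linen box", the head is "box" and the modifier is "river quarry linen".
Within "river quarry linen", the head is "linen" (specifically "quarry linen") and the modifier is "river".
Within "quarry linen", the head is "linen" and the modifier is "quarry".
Within "slate cart", the head is "cart" and the modifier is "slate".
So the structure is [[[river [quarry linen]] box] [slate cart]].

[[[river [quarry linen]] box] [slate cart]]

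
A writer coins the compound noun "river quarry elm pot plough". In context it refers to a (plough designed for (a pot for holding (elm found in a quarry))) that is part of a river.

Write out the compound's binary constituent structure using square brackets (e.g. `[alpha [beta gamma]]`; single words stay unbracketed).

[river [[[quarry elm] pot] plough]]

At the top level: head "plough" (specifically "quarry elm pot plough"); modifier "river".
Within "quarry elm pot plough", the head is "plough" and the modifier is "quarry elm pot".
Within "quarry elm pot", the head is "pot" and the modifier is "quarry elm".
Within "quarry elm", the head is "elm" and the modifier is "quarry".
So the structure is [river [[[quarry elm] pot] plough]].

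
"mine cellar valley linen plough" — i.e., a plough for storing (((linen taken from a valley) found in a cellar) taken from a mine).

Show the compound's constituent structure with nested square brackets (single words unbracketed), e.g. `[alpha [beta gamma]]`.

[[mine [cellar [valley linen]]] plough]

Whole compound: head "plough", modifier "mine cellar valley linen".
Inside "mine cellar valley linen": head "linen" (specifically "cellar valley linen"), modifier "mine".
Inside "cellar valley linen": head "linen" (specifically "valley linen"), modifier "cellar".
Inside "valley linen": head "linen", modifier "valley".
So the structure is [[mine [cellar [valley linen]]] plough].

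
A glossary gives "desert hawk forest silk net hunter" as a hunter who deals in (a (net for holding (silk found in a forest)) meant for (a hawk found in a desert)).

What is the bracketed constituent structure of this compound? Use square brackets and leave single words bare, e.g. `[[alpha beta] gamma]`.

[[[desert hawk] [[forest silk] net]] hunter]

At the top level: head "hunter"; modifier "desert hawk forest silk net".
Inside "desert hawk forest silk net": head "net" (specifically "forest silk net"), modifier "desert hawk".
Inside "desert hawk": head "hawk", modifier "desert".
Inside "forest silk net": head "net", modifier "forest silk".
Inside "forest silk": head "silk", modifier "forest".
So the structure is [[[desert hawk] [[forest silk] net]] hunter].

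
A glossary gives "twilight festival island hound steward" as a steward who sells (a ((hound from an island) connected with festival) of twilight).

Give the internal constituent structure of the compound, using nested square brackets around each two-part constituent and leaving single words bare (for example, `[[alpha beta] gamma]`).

[[twilight [festival [island hound]]] steward]

The outermost head in the paraphrase is "steward", modified by "twilight festival island hound".
"twilight festival island hound" → head "hound" (specifically "festival island hound"), modifier "twilight".
"festival island hound" → head "hound" (specifically "island hound"), modifier "festival".
"island hound" → head "hound", modifier "island".
Putting it together: [[twilight [festival [island hound]]] steward].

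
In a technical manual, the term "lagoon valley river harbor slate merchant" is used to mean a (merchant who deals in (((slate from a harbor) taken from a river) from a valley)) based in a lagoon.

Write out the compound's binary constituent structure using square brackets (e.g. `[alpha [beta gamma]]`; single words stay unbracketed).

[lagoon [[valley [river [harbor slate]]] merchant]]

The outermost head in the paraphrase is "merchant" (specifically "valley river harbor slate merchant"), modified by "lagoon".
Within "valley river harbor slate merchant", the head is "merchant" and the modifier is "valley river harbor slate".
Within "valley river harbor slate", the head is "slate" (specifically "river harbor slate") and the modifier is "valley".
Within "river harbor slate", the head is "slate" (specifically "harbor slate") and the modifier is "river".
Within "harbor slate", the head is "slate" and the modifier is "harbor".
Putting it together: [lagoon [[valley [river [harbor slate]]] merchant]].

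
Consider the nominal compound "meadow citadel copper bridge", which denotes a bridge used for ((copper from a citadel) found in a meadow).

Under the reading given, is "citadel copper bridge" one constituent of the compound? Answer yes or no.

no

The top-level split is [meadow citadel copper] [bridge]; the full structure is [[meadow [citadel copper]] bridge].
"citadel copper bridge" straddles a constituent boundary, so it is not a single unit.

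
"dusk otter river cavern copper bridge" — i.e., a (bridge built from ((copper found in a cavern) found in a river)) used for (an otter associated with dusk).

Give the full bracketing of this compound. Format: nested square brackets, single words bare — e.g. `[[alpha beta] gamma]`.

[[dusk otter] [[river [cavern copper]] bridge]]

At the top level: head "bridge" (specifically "river cavern copper bridge"); modifier "dusk otter".
Within "dusk otter", the head is "otter" and the modifier is "dusk".
Within "river cavern copper bridge", the head is "bridge" and the modifier is "river cavern copper".
Within "river cavern copper", the head is "copper" (specifically "cavern copper") and the modifier is "river".
Within "cavern copper", the head is "copper" and the modifier is "cavern".
Assembled: [[dusk otter] [[river [cavern copper]] bridge]].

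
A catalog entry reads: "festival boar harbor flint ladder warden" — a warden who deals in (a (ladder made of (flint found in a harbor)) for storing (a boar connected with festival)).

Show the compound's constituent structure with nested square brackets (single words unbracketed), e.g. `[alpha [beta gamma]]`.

[[[festival boar] [[harbor flint] ladder]] warden]

At the top level: head "warden"; modifier "festival boar harbor flint ladder".
"festival boar harbor flint ladder" → head "ladder" (specifically "harbor flint ladder"), modifier "festival boar".
"festival boar" → head "boar", modifier "festival".
"harbor flint ladder" → head "ladder", modifier "harbor flint".
"harbor flint" → head "flint", modifier "harbor".
So the structure is [[[festival boar] [[harbor flint] ladder]] warden].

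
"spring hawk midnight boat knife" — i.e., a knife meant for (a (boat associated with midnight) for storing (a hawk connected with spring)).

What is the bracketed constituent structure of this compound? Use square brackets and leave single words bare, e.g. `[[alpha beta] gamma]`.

At the top level: head "knife"; modifier "spring hawk midnight boat".
Within "spring hawk midnight boat", the head is "boat" (specifically "midnight boat") and the modifier is "spring hawk".
Within "spring hawk", the head is "hawk" and the modifier is "spring".
Within "midnight boat", the head is "boat" and the modifier is "midnight".
Assembled: [[[spring hawk] [midnight boat]] knife].

[[[spring hawk] [midnight boat]] knife]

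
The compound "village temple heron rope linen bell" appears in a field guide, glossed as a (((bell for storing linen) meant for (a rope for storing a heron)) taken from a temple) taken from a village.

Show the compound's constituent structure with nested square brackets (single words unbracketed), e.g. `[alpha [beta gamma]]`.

[village [temple [[heron rope] [linen bell]]]]

Whole compound: head "bell" (specifically "temple heron rope linen bell"), modifier "village".
Within "temple heron rope linen bell", the head is "bell" (specifically "heron rope linen bell") and the modifier is "temple".
Within "heron rope linen bell", the head is "bell" (specifically "linen bell") and the modifier is "heron rope".
Within "heron rope", the head is "rope" and the modifier is "heron".
Within "linen bell", the head is "bell" and the modifier is "linen".
Assembled: [village [temple [[heron rope] [linen bell]]]].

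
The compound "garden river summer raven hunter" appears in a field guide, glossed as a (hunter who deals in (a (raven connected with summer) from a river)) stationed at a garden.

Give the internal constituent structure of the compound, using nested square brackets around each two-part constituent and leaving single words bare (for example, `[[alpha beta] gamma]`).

Whole compound: head "hunter" (specifically "river summer raven hunter"), modifier "garden".
Within "river summer raven hunter", the head is "hunter" and the modifier is "river summer raven".
Within "river summer raven", the head is "raven" (specifically "summer raven") and the modifier is "river".
Within "summer raven", the head is "raven" and the modifier is "summer".
Putting it together: [garden [[river [summer raven]] hunter]].

[garden [[river [summer raven]] hunter]]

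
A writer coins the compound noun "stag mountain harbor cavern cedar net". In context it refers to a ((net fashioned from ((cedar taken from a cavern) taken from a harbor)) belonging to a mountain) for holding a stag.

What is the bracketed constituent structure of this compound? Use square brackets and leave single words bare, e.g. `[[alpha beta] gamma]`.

[stag [mountain [[harbor [cavern cedar]] net]]]

The outermost head in the paraphrase is "net" (specifically "mountain harbor cavern cedar net"), modified by "stag".
Inside "mountain harbor cavern cedar net": head "net" (specifically "harbor cavern cedar net"), modifier "mountain".
Inside "harbor cavern cedar net": head "net", modifier "harbor cavern cedar".
Inside "harbor cavern cedar": head "cedar" (specifically "cavern cedar"), modifier "harbor".
Inside "cavern cedar": head "cedar", modifier "cavern".
Putting it together: [stag [mountain [[harbor [cavern cedar]] net]]].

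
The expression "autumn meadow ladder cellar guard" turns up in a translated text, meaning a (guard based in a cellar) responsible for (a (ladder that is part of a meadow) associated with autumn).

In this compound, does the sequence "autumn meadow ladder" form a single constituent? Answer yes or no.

yes

The paraphrase groups the words so that "autumn meadow ladder" is one unit: it corresponds to a single parenthesized sub-phrase.
The full structure is [[autumn [meadow ladder]] [cellar guard]], in which [autumn meadow ladder] is a constituent.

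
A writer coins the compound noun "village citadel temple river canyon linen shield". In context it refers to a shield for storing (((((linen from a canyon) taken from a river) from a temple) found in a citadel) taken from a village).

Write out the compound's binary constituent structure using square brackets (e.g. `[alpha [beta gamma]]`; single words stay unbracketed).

[[village [citadel [temple [river [canyon linen]]]]] shield]

At the top level: head "shield"; modifier "village citadel temple river canyon linen".
Inside "village citadel temple river canyon linen": head "linen" (specifically "citadel temple river canyon linen"), modifier "village".
Inside "citadel temple river canyon linen": head "linen" (specifically "temple river canyon linen"), modifier "citadel".
Inside "temple river canyon linen": head "linen" (specifically "river canyon linen"), modifier "temple".
Inside "river canyon linen": head "linen" (specifically "canyon linen"), modifier "river".
Inside "canyon linen": head "linen", modifier "canyon".
So the structure is [[village [citadel [temple [river [canyon linen]]]]] shield].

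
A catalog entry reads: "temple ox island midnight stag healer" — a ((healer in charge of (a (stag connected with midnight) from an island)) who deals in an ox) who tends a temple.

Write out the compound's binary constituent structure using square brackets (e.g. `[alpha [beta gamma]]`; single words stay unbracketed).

Overall it is a kind of healer (specifically "ox island midnight stag healer"); the modifier is "temple".
"ox island midnight stag healer" → head "healer" (specifically "island midnight stag healer"), modifier "ox".
"island midnight stag healer" → head "healer", modifier "island midnight stag".
"island midnight stag" → head "stag" (specifically "midnight stag"), modifier "island".
"midnight stag" → head "stag", modifier "midnight".
Assembled: [temple [ox [[island [midnight stag]] healer]]].

[temple [ox [[island [midnight stag]] healer]]]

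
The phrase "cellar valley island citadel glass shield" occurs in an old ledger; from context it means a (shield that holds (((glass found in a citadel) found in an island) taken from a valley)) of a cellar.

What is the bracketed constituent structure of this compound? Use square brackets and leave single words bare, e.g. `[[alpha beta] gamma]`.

At the top level: head "shield" (specifically "valley island citadel glass shield"); modifier "cellar".
Within "valley island citadel glass shield", the head is "shield" and the modifier is "valley island citadel glass".
Within "valley island citadel glass", the head is "glass" (specifically "island citadel glass") and the modifier is "valley".
Within "island citadel glass", the head is "glass" (specifically "citadel glass") and the modifier is "island".
Within "citadel glass", the head is "glass" and the modifier is "citadel".
So the structure is [cellar [[valley [island [citadel glass]]] shield]].

[cellar [[valley [island [citadel glass]]] shield]]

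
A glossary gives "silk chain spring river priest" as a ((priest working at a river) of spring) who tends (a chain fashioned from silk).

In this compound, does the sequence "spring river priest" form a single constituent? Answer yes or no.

The paraphrase groups the words so that "spring river priest" is one unit: it corresponds to a single parenthesized sub-phrase.
The full structure is [[silk chain] [spring [river priest]]], in which [spring river priest] is a constituent.

yes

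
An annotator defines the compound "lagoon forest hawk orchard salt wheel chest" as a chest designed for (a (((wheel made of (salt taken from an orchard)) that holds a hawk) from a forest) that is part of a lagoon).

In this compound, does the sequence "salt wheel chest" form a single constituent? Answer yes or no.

no

The top-level split is [lagoon forest hawk orchard salt wheel] [chest]; the full structure is [[lagoon [forest [hawk [[orchard salt] wheel]]]] chest].
"salt wheel chest" straddles a constituent boundary, so it is not a single unit.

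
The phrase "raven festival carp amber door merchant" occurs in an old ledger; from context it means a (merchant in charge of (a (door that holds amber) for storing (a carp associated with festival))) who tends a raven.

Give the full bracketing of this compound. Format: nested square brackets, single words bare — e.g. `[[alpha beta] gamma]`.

Overall it is a kind of merchant (specifically "festival carp amber door merchant"); the modifier is "raven".
Within "festival carp amber door merchant", the head is "merchant" and the modifier is "festival carp amber door".
Within "festival carp amber door", the head is "door" (specifically "amber door") and the modifier is "festival carp".
Within "festival carp", the head is "carp" and the modifier is "festival".
Within "amber door", the head is "door" and the modifier is "amber".
Putting it together: [raven [[[festival carp] [amber door]] merchant]].

[raven [[[festival carp] [amber door]] merchant]]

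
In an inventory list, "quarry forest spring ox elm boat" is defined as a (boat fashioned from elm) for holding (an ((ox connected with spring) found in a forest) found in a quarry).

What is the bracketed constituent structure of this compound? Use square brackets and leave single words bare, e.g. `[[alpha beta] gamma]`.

The outermost head in the paraphrase is "boat" (specifically "elm boat"), modified by "quarry forest spring ox".
"quarry forest spring ox" → head "ox" (specifically "forest spring ox"), modifier "quarry".
"forest spring ox" → head "ox" (specifically "spring ox"), modifier "forest".
"spring ox" → head "ox", modifier "spring".
"elm boat" → head "boat", modifier "elm".
Putting it together: [[quarry [forest [spring ox]]] [elm boat]].

[[quarry [forest [spring ox]]] [elm boat]]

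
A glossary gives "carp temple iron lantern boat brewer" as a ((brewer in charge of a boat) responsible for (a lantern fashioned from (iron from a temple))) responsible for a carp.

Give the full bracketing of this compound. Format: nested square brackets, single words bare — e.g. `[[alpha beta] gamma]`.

Whole compound: head "brewer" (specifically "temple iron lantern boat brewer"), modifier "carp".
Within "temple iron lantern boat brewer", the head is "brewer" (specifically "boat brewer") and the modifier is "temple iron lantern".
Within "temple iron lantern", the head is "lantern" and the modifier is "temple iron".
Within "temple iron", the head is "iron" and the modifier is "temple".
Within "boat brewer", the head is "brewer" and the modifier is "boat".
Putting it together: [carp [[[temple iron] lantern] [boat brewer]]].

[carp [[[temple iron] lantern] [boat brewer]]]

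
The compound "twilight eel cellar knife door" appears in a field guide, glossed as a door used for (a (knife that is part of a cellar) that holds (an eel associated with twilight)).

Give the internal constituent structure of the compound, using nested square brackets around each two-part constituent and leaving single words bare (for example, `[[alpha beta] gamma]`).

[[[twilight eel] [cellar knife]] door]

At the top level: head "door"; modifier "twilight eel cellar knife".
Within "twilight eel cellar knife", the head is "knife" (specifically "cellar knife") and the modifier is "twilight eel".
Within "twilight eel", the head is "eel" and the modifier is "twilight".
Within "cellar knife", the head is "knife" and the modifier is "cellar".
Assembled: [[[twilight eel] [cellar knife]] door].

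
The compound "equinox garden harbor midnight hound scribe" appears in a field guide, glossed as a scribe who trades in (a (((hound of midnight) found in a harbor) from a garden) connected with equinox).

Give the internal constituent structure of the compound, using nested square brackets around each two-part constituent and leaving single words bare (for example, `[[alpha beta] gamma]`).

The outermost head in the paraphrase is "scribe", modified by "equinox garden harbor midnight hound".
"equinox garden harbor midnight hound" → head "hound" (specifically "garden harbor midnight hound"), modifier "equinox".
"garden harbor midnight hound" → head "hound" (specifically "harbor midnight hound"), modifier "garden".
"harbor midnight hound" → head "hound" (specifically "midnight hound"), modifier "harbor".
"midnight hound" → head "hound", modifier "midnight".
Putting it together: [[equinox [garden [harbor [midnight hound]]]] scribe].

[[equinox [garden [harbor [midnight hound]]]] scribe]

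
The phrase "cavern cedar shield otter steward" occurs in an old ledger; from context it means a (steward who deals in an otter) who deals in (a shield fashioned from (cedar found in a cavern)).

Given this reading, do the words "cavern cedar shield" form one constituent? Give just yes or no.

The paraphrase groups the words so that "cavern cedar shield" is one unit: it corresponds to a single parenthesized sub-phrase.
The full structure is [[[cavern cedar] shield] [otter steward]], in which [cavern cedar shield] is a constituent.

yes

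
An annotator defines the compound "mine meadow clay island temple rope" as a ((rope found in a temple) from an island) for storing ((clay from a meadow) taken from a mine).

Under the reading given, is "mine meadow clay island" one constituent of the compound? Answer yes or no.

no

The top-level split is [mine meadow clay] [island temple rope]; the full structure is [[mine [meadow clay]] [island [temple rope]]].
"mine meadow clay island" straddles a constituent boundary, so it is not a single unit.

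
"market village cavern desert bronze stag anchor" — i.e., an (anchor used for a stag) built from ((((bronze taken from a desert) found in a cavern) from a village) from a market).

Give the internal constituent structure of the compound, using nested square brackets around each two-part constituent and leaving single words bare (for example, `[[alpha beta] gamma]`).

Whole compound: head "anchor" (specifically "stag anchor"), modifier "market village cavern desert bronze".
"market village cavern desert bronze" → head "bronze" (specifically "village cavern desert bronze"), modifier "market".
"village cavern desert bronze" → head "bronze" (specifically "cavern desert bronze"), modifier "village".
"cavern desert bronze" → head "bronze" (specifically "desert bronze"), modifier "cavern".
"desert bronze" → head "bronze", modifier "desert".
"stag anchor" → head "anchor", modifier "stag".
So the structure is [[market [village [cavern [desert bronze]]]] [stag anchor]].

[[market [village [cavern [desert bronze]]]] [stag anchor]]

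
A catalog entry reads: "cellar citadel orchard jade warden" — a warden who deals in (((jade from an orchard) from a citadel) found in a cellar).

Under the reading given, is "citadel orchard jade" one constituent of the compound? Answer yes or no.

yes

The paraphrase groups the words so that "citadel orchard jade" is one unit: it corresponds to a single parenthesized sub-phrase.
The full structure is [[cellar [citadel [orchard jade]]] warden], in which [citadel orchard jade] is a constituent.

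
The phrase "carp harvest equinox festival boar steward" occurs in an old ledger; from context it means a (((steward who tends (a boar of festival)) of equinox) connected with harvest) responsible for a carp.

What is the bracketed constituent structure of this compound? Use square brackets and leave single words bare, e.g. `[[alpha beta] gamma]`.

At the top level: head "steward" (specifically "harvest equinox festival boar steward"); modifier "carp".
Within "harvest equinox festival boar steward", the head is "steward" (specifically "equinox festival boar steward") and the modifier is "harvest".
Within "equinox festival boar steward", the head is "steward" (specifically "festival boar steward") and the modifier is "equinox".
Within "festival boar steward", the head is "steward" and the modifier is "festival boar".
Within "festival boar", the head is "boar" and the modifier is "festival".
Putting it together: [carp [harvest [equinox [[festival boar] steward]]]].

[carp [harvest [equinox [[festival boar] steward]]]]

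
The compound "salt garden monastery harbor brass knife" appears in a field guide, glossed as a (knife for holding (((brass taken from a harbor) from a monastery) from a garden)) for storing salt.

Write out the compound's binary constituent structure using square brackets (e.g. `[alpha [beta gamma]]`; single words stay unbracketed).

[salt [[garden [monastery [harbor brass]]] knife]]

Overall it is a kind of knife (specifically "garden monastery harbor brass knife"); the modifier is "salt".
Within "garden monastery harbor brass knife", the head is "knife" and the modifier is "garden monastery harbor brass".
Within "garden monastery harbor brass", the head is "brass" (specifically "monastery harbor brass") and the modifier is "garden".
Within "monastery harbor brass", the head is "brass" (specifically "harbor brass") and the modifier is "monastery".
Within "harbor brass", the head is "brass" and the modifier is "harbor".
Assembled: [salt [[garden [monastery [harbor brass]]] knife]].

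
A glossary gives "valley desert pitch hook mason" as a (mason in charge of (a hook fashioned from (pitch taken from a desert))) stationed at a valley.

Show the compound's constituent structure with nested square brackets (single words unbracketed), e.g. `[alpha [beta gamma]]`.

At the top level: head "mason" (specifically "desert pitch hook mason"); modifier "valley".
"desert pitch hook mason" → head "mason", modifier "desert pitch hook".
"desert pitch hook" → head "hook", modifier "desert pitch".
"desert pitch" → head "pitch", modifier "desert".
So the structure is [valley [[[desert pitch] hook] mason]].

[valley [[[desert pitch] hook] mason]]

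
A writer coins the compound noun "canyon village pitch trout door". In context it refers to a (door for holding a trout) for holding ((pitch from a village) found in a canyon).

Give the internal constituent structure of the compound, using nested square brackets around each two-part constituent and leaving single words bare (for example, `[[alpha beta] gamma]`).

[[canyon [village pitch]] [trout door]]

Overall it is a kind of door (specifically "trout door"); the modifier is "canyon village pitch".
Within "canyon village pitch", the head is "pitch" (specifically "village pitch") and the modifier is "canyon".
Within "village pitch", the head is "pitch" and the modifier is "village".
Within "trout door", the head is "door" and the modifier is "trout".
So the structure is [[canyon [village pitch]] [trout door]].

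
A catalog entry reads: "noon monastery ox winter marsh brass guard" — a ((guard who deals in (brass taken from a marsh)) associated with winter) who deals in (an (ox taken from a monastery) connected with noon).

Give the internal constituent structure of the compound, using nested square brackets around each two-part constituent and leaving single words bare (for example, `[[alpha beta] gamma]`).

[[noon [monastery ox]] [winter [[marsh brass] guard]]]

Whole compound: head "guard" (specifically "winter marsh brass guard"), modifier "noon monastery ox".
"noon monastery ox" → head "ox" (specifically "monastery ox"), modifier "noon".
"monastery ox" → head "ox", modifier "monastery".
"winter marsh brass guard" → head "guard" (specifically "marsh brass guard"), modifier "winter".
"marsh brass guard" → head "guard", modifier "marsh brass".
"marsh brass" → head "brass", modifier "marsh".
Putting it together: [[noon [monastery ox]] [winter [[marsh brass] guard]]].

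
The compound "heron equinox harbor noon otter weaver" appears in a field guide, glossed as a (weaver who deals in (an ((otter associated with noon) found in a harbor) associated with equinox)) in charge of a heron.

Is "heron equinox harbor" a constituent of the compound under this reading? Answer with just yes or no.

The top-level split is [heron] [equinox harbor noon otter weaver]; the full structure is [heron [[equinox [harbor [noon otter]]] weaver]].
"heron equinox harbor" straddles a constituent boundary, so it is not a single unit.

no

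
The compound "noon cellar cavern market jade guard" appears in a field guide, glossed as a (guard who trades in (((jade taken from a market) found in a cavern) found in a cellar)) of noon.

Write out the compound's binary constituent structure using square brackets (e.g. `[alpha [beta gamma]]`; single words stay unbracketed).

[noon [[cellar [cavern [market jade]]] guard]]

At the top level: head "guard" (specifically "cellar cavern market jade guard"); modifier "noon".
Inside "cellar cavern market jade guard": head "guard", modifier "cellar cavern market jade".
Inside "cellar cavern market jade": head "jade" (specifically "cavern market jade"), modifier "cellar".
Inside "cavern market jade": head "jade" (specifically "market jade"), modifier "cavern".
Inside "market jade": head "jade", modifier "market".
So the structure is [noon [[cellar [cavern [market jade]]] guard]].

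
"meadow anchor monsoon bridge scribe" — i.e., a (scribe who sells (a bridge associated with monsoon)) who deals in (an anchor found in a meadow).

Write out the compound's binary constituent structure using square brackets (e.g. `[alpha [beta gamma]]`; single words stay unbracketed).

[[meadow anchor] [[monsoon bridge] scribe]]

The outermost head in the paraphrase is "scribe" (specifically "monsoon bridge scribe"), modified by "meadow anchor".
"meadow anchor" → head "anchor", modifier "meadow".
"monsoon bridge scribe" → head "scribe", modifier "monsoon bridge".
"monsoon bridge" → head "bridge", modifier "monsoon".
Putting it together: [[meadow anchor] [[monsoon bridge] scribe]].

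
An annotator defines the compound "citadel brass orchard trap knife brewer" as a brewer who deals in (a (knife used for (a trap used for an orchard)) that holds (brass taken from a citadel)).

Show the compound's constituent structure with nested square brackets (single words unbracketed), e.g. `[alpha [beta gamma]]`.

Overall it is a kind of brewer; the modifier is "citadel brass orchard trap knife".
Inside "citadel brass orchard trap knife": head "knife" (specifically "orchard trap knife"), modifier "citadel brass".
Inside "citadel brass": head "brass", modifier "citadel".
Inside "orchard trap knife": head "knife", modifier "orchard trap".
Inside "orchard trap": head "trap", modifier "orchard".
Putting it together: [[[citadel brass] [[orchard trap] knife]] brewer].

[[[citadel brass] [[orchard trap] knife]] brewer]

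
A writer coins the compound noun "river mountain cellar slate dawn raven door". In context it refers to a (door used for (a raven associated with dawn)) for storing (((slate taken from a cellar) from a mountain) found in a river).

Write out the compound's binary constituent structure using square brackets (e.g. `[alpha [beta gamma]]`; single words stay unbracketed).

Whole compound: head "door" (specifically "dawn raven door"), modifier "river mountain cellar slate".
Within "river mountain cellar slate", the head is "slate" (specifically "mountain cellar slate") and the modifier is "river".
Within "mountain cellar slate", the head is "slate" (specifically "cellar slate") and the modifier is "mountain".
Within "cellar slate", the head is "slate" and the modifier is "cellar".
Within "dawn raven door", the head is "door" and the modifier is "dawn raven".
Within "dawn raven", the head is "raven" and the modifier is "dawn".
Putting it together: [[river [mountain [cellar slate]]] [[dawn raven] door]].

[[river [mountain [cellar slate]]] [[dawn raven] door]]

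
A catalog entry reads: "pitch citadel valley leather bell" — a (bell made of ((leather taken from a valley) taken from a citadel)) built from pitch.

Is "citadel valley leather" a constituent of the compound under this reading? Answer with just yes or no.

The paraphrase groups the words so that "citadel valley leather" is one unit: it corresponds to a single parenthesized sub-phrase.
The full structure is [pitch [[citadel [valley leather]] bell]], in which [citadel valley leather] is a constituent.

yes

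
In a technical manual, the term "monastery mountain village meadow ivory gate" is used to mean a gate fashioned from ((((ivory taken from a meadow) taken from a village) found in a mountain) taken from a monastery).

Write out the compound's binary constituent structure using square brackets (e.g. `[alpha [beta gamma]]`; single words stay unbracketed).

[[monastery [mountain [village [meadow ivory]]]] gate]

Whole compound: head "gate", modifier "monastery mountain village meadow ivory".
Inside "monastery mountain village meadow ivory": head "ivory" (specifically "mountain village meadow ivory"), modifier "monastery".
Inside "mountain village meadow ivory": head "ivory" (specifically "village meadow ivory"), modifier "mountain".
Inside "village meadow ivory": head "ivory" (specifically "meadow ivory"), modifier "village".
Inside "meadow ivory": head "ivory", modifier "meadow".
Assembled: [[monastery [mountain [village [meadow ivory]]]] gate].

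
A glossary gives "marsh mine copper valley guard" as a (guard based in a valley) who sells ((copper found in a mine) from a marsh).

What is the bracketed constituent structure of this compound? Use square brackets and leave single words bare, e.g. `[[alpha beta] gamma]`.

Whole compound: head "guard" (specifically "valley guard"), modifier "marsh mine copper".
"marsh mine copper" → head "copper" (specifically "mine copper"), modifier "marsh".
"mine copper" → head "copper", modifier "mine".
"valley guard" → head "guard", modifier "valley".
Putting it together: [[marsh [mine copper]] [valley guard]].

[[marsh [mine copper]] [valley guard]]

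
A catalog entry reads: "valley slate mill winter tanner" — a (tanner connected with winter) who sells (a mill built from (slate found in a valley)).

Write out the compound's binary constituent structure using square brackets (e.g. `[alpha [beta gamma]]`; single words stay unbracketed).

The outermost head in the paraphrase is "tanner" (specifically "winter tanner"), modified by "valley slate mill".
"valley slate mill" → head "mill", modifier "valley slate".
"valley slate" → head "slate", modifier "valley".
"winter tanner" → head "tanner", modifier "winter".
Putting it together: [[[valley slate] mill] [winter tanner]].

[[[valley slate] mill] [winter tanner]]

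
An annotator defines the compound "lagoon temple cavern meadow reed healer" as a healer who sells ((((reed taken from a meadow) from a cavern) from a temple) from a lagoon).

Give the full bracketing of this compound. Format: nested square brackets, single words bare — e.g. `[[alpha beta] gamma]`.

Overall it is a kind of healer; the modifier is "lagoon temple cavern meadow reed".
Within "lagoon temple cavern meadow reed", the head is "reed" (specifically "temple cavern meadow reed") and the modifier is "lagoon".
Within "temple cavern meadow reed", the head is "reed" (specifically "cavern meadow reed") and the modifier is "temple".
Within "cavern meadow reed", the head is "reed" (specifically "meadow reed") and the modifier is "cavern".
Within "meadow reed", the head is "reed" and the modifier is "meadow".
Assembled: [[lagoon [temple [cavern [meadow reed]]]] healer].

[[lagoon [temple [cavern [meadow reed]]]] healer]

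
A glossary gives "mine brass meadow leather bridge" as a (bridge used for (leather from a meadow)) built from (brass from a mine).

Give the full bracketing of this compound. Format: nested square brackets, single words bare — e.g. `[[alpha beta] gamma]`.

[[mine brass] [[meadow leather] bridge]]

Overall it is a kind of bridge (specifically "meadow leather bridge"); the modifier is "mine brass".
Within "mine brass", the head is "brass" and the modifier is "mine".
Within "meadow leather bridge", the head is "bridge" and the modifier is "meadow leather".
Within "meadow leather", the head is "leather" and the modifier is "meadow".
Putting it together: [[mine brass] [[meadow leather] bridge]].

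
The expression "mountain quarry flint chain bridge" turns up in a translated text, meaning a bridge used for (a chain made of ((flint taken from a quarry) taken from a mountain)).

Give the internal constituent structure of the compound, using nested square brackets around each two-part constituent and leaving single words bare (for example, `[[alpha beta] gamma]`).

[[[mountain [quarry flint]] chain] bridge]

Overall it is a kind of bridge; the modifier is "mountain quarry flint chain".
"mountain quarry flint chain" → head "chain", modifier "mountain quarry flint".
"mountain quarry flint" → head "flint" (specifically "quarry flint"), modifier "mountain".
"quarry flint" → head "flint", modifier "quarry".
Putting it together: [[[mountain [quarry flint]] chain] bridge].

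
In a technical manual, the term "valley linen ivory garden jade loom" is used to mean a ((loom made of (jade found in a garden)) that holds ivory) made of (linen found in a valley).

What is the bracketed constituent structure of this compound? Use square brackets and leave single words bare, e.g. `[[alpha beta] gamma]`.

[[valley linen] [ivory [[garden jade] loom]]]

At the top level: head "loom" (specifically "ivory garden jade loom"); modifier "valley linen".
Within "valley linen", the head is "linen" and the modifier is "valley".
Within "ivory garden jade loom", the head is "loom" (specifically "garden jade loom") and the modifier is "ivory".
Within "garden jade loom", the head is "loom" and the modifier is "garden jade".
Within "garden jade", the head is "jade" and the modifier is "garden".
So the structure is [[valley linen] [ivory [[garden jade] loom]]].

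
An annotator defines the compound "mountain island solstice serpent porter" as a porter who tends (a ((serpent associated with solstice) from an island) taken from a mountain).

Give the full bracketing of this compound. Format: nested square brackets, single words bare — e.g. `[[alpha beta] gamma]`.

Overall it is a kind of porter; the modifier is "mountain island solstice serpent".
Inside "mountain island solstice serpent": head "serpent" (specifically "island solstice serpent"), modifier "mountain".
Inside "island solstice serpent": head "serpent" (specifically "solstice serpent"), modifier "island".
Inside "solstice serpent": head "serpent", modifier "solstice".
So the structure is [[mountain [island [solstice serpent]]] porter].

[[mountain [island [solstice serpent]]] porter]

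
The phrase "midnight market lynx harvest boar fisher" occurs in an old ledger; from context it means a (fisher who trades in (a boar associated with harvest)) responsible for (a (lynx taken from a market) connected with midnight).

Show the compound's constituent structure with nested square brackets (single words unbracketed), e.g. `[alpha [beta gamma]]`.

The outermost head in the paraphrase is "fisher" (specifically "harvest boar fisher"), modified by "midnight market lynx".
Within "midnight market lynx", the head is "lynx" (specifically "market lynx") and the modifier is "midnight".
Within "market lynx", the head is "lynx" and the modifier is "market".
Within "harvest boar fisher", the head is "fisher" and the modifier is "harvest boar".
Within "harvest boar", the head is "boar" and the modifier is "harvest".
Assembled: [[midnight [market lynx]] [[harvest boar] fisher]].

[[midnight [market lynx]] [[harvest boar] fisher]]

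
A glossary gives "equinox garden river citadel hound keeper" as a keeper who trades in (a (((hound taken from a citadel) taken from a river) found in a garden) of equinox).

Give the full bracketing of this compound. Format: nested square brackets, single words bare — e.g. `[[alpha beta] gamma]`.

[[equinox [garden [river [citadel hound]]]] keeper]

Overall it is a kind of keeper; the modifier is "equinox garden river citadel hound".
Inside "equinox garden river citadel hound": head "hound" (specifically "garden river citadel hound"), modifier "equinox".
Inside "garden river citadel hound": head "hound" (specifically "river citadel hound"), modifier "garden".
Inside "river citadel hound": head "hound" (specifically "citadel hound"), modifier "river".
Inside "citadel hound": head "hound", modifier "citadel".
Assembled: [[equinox [garden [river [citadel hound]]]] keeper].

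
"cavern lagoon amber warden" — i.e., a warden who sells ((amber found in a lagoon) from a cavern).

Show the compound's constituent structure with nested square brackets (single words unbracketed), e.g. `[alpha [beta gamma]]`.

The outermost head in the paraphrase is "warden", modified by "cavern lagoon amber".
"cavern lagoon amber" → head "amber" (specifically "lagoon amber"), modifier "cavern".
"lagoon amber" → head "amber", modifier "lagoon".
Putting it together: [[cavern [lagoon amber]] warden].

[[cavern [lagoon amber]] warden]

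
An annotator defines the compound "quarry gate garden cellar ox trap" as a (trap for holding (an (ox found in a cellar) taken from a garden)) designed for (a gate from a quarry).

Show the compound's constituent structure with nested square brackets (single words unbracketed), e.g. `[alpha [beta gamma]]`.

At the top level: head "trap" (specifically "garden cellar ox trap"); modifier "quarry gate".
Within "quarry gate", the head is "gate" and the modifier is "quarry".
Within "garden cellar ox trap", the head is "trap" and the modifier is "garden cellar ox".
Within "garden cellar ox", the head is "ox" (specifically "cellar ox") and the modifier is "garden".
Within "cellar ox", the head is "ox" and the modifier is "cellar".
Putting it together: [[quarry gate] [[garden [cellar ox]] trap]].

[[quarry gate] [[garden [cellar ox]] trap]]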